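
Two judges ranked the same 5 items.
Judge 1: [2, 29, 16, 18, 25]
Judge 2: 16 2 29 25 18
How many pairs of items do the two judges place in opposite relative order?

3 discordant pairs

Assign each item its position (1..5) in the first ordering, then rewrite the second ordering as that position sequence:
positions: 2→1, 29→2, 16→3, 18→4, 25→5
second ordering as positions: [3, 1, 2, 5, 4]
Discordant pairs = inversions in this position sequence.
3: 1, 2 → 2
1: 0
2: 0
5: 4 → 1
4: 0
Total: 2 + 0 + 0 + 1 + 0 = 3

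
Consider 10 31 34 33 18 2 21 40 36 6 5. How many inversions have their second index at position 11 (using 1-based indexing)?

The element at index 11 is 5.
Elements before it: 10, 31, 34, 33, 18, 2, 21, 40, 36, 6
Those larger than 5: 10, 31, 34, 33, 18, 21, 40, 36, 6

9 such elements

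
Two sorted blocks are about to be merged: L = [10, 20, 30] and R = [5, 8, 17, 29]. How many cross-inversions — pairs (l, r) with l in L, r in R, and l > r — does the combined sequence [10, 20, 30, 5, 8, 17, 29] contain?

Take each right-half value and tally the left-half values above it:
r = 5: 10, 20, 30 → 3
r = 8: 10, 20, 30 → 3
r = 17: 20, 30 → 2
r = 29: 30 → 1
Cross-inversions: 3 + 3 + 2 + 1 = 9

There are 9 cross-inversions.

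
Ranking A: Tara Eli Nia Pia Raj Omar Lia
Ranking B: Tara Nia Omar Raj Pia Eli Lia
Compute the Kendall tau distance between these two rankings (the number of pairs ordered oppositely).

7 discordant pairs

Assign each item its position (1..7) in the first ordering, then rewrite the second ordering as that position sequence:
positions: Tara→1, Eli→2, Nia→3, Pia→4, Raj→5, Omar→6, Lia→7
second ordering as positions: [1, 3, 6, 5, 4, 2, 7]
Discordant pairs = inversions in this position sequence.
1: 0
3: 2 → 1
6: 5, 4, 2 → 3
5: 4, 2 → 2
4: 2 → 1
2: 0
7: 0
Total: 0 + 1 + 3 + 2 + 1 + 0 + 0 = 7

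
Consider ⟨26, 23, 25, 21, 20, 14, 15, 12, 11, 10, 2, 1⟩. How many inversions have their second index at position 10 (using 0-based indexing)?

The element at index 10 is 2.
Elements before it: 26, 23, 25, 21, 20, 14, 15, 12, 11, 10
Those larger than 2: 26, 23, 25, 21, 20, 14, 15, 12, 11, 10

10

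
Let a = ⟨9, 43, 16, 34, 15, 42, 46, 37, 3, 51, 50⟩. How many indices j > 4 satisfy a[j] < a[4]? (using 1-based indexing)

2

The element at index 4 is 34.
Elements after it: 15, 42, 46, 37, 3, 51, 50
Those smaller than 34: 15, 3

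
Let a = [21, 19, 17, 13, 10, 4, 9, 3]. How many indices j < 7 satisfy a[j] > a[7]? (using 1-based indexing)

5

The element at index 7 is 9.
Elements before it: 21, 19, 17, 13, 10, 4
Those larger than 9: 21, 19, 17, 13, 10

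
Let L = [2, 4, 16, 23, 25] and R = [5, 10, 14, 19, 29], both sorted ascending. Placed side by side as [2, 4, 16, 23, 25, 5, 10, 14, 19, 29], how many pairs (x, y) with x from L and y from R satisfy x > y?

Take each right-half value and tally the left-half values above it:
r = 5: 16, 23, 25 → 3
r = 10: 16, 23, 25 → 3
r = 14: 16, 23, 25 → 3
r = 19: 23, 25 → 2
r = 29: none → 0
Cross-inversions: 3 + 3 + 3 + 2 + 0 = 11

There are 11 split inversions.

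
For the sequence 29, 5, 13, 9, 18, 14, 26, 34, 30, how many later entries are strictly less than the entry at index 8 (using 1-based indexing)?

1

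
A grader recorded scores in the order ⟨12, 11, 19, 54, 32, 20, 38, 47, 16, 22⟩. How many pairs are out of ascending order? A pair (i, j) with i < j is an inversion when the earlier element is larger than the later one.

For each element, count later entries that are smaller:
12 → 11 → 1
11 → none → 0
19 → 16 → 1
54 → 32, 20, 38, 47, 16, 22 → 6
32 → 20, 16, 22 → 3
20 → 16 → 1
38 → 16, 22 → 2
47 → 16, 22 → 2
16 → none → 0
22 → none → 0
Sum: 1 + 0 + 1 + 6 + 3 + 1 + 2 + 2 + 0 + 0 = 16

16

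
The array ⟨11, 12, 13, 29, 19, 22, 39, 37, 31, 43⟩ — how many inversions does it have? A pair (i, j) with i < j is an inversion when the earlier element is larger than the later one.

5

For each element, count later entries that are smaller:
11: 0
12: 0
13: 0
29: 2
19: 0
22: 0
39: 2
37: 1
31: 0
43: 0
Sum: 0 + 0 + 0 + 2 + 0 + 0 + 2 + 1 + 0 + 0 = 5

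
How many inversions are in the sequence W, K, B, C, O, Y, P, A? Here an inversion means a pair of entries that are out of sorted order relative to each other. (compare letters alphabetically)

Inversions: 15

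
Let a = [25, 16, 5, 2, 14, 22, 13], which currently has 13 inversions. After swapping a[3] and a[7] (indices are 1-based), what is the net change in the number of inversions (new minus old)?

+1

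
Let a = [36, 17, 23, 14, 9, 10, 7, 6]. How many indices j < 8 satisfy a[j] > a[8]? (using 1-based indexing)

The element at index 8 is 6.
Elements before it: 36, 17, 23, 14, 9, 10, 7
Those larger than 6: 36, 17, 23, 14, 9, 10, 7

7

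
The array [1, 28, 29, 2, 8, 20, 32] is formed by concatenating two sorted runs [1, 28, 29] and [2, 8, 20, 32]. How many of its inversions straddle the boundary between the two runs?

Count, for every r in R, how many entries of L exceed r:
r = 2: 28, 29 → 2
r = 8: 28, 29 → 2
r = 20: 28, 29 → 2
r = 32: none → 0
Cross-inversions: 2 + 2 + 2 + 0 = 6

6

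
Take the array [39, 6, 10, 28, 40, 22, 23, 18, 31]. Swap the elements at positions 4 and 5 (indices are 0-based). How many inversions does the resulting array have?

15

Positions 4 and 5 hold 40 and 22; after swapping, the array is [39, 6, 10, 28, 22, 40, 23, 18, 31].
Sweep left to right; for each value list the smaller values that follow it:
39 → 6, 10, 28, 22, 23, 18, 31 → 7
6 → none → 0
10 → none → 0
28 → 22, 23, 18 → 3
22 → 18 → 1
40 → 23, 18, 31 → 3
23 → 18 → 1
18 → none → 0
31 → none → 0
Sum: 7 + 0 + 0 + 3 + 1 + 3 + 1 + 0 + 0 = 15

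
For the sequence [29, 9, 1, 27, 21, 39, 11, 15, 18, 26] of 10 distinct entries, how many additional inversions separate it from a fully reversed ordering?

24 inversions short

Maximum inversions for 10 distinct elements is C(10, 2) = 10·9/2 = 45.
Current inversions — for each element, count later smaller elements:
29: 8
9: 1
1: 0
27: 5
21: 3
39: 4
11: 0
15: 0
18: 0
26: 0
Current total: 8 + 1 + 0 + 5 + 3 + 4 + 0 + 0 + 0 + 0 = 21
Shortfall: 45 − 21 = 24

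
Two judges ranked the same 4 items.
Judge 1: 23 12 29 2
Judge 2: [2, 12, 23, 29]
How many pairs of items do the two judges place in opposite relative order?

4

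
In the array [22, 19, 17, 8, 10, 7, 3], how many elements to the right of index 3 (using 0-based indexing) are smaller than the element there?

The element at index 3 is 8.
Elements after it: 10, 7, 3
Those smaller than 8: 7, 3

2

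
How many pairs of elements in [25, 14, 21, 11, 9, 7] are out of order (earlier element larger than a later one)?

Element-by-element contributions:
25 → 14, 21, 11, 9, 7 → 5
14 → 11, 9, 7 → 3
21 → 11, 9, 7 → 3
11 → 9, 7 → 2
9 → 7 → 1
7 → none → 0
Sum: 5 + 3 + 3 + 2 + 1 + 0 = 14

14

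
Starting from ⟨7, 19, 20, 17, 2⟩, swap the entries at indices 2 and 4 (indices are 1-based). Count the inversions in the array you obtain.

Positions 2 and 4 hold 19 and 17; after swapping, the array is [7, 17, 20, 19, 2].
Count, for each position, how many later elements it exceeds:
7: 1
17: 1
20: 2
19: 1
2: 0
Sum: 1 + 1 + 2 + 1 + 0 = 5

5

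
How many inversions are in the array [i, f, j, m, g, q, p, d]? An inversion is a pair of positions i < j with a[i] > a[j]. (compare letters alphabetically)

For each element, count later entries that are smaller:
i: 3
f: 1
j: 2
m: 2
g: 1
q: 2
p: 1
d: 0
Sum: 3 + 1 + 2 + 2 + 1 + 2 + 1 + 0 = 12

There are 12 out-of-order pairs.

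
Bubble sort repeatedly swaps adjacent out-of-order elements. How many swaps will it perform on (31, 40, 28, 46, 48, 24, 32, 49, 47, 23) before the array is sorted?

Minimum adjacent swaps = number of inversions (each swap of adjacent out-of-order elements removes one inversion and no swap can remove more).
Count inversions — for each element, later elements that are smaller:
31: 28, 24, 23 → 3
40: 28, 24, 32, 23 → 4
28: 24, 23 → 2
46: 24, 32, 23 → 3
48: 24, 32, 47, 23 → 4
24: 23 → 1
32: 23 → 1
49: 47, 23 → 2
47: 23 → 1
23: none → 0
Total inversions: 3 + 4 + 2 + 3 + 4 + 1 + 1 + 2 + 1 + 0 = 21

Adjacent swaps: 21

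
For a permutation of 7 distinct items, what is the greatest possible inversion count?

The maximum occurs when the array is in strictly decreasing order: every one of the C(7, 2) pairs is inverted.
C(7, 2) = 7·6/2 = 21

21 inversions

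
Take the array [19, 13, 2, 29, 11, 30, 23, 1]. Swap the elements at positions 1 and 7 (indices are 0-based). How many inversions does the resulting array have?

10 inversions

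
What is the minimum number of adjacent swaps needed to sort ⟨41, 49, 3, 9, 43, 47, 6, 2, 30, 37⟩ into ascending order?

Minimum adjacent swaps = number of inversions (each swap of adjacent out-of-order elements removes one inversion and no swap can remove more).
Count inversions — for each element, later elements that are smaller:
41: 3, 9, 6, 2, 30, 37 → 6
49: 3, 9, 43, 47, 6, 2, 30, 37 → 8
3: 2 → 1
9: 6, 2 → 2
43: 6, 2, 30, 37 → 4
47: 6, 2, 30, 37 → 4
6: 2 → 1
2: none → 0
30: none → 0
37: none → 0
Total inversions: 6 + 8 + 1 + 2 + 4 + 4 + 1 + 0 + 0 + 0 = 26

26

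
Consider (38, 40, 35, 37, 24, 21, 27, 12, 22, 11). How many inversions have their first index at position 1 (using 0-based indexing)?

8 such elements

The element at index 1 is 40.
Elements after it: 35, 37, 24, 21, 27, 12, 22, 11
Those smaller than 40: 35, 37, 24, 21, 27, 12, 22, 11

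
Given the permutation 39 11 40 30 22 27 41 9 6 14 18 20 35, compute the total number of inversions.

Element-by-element contributions:
39: 10
11: 2
40: 9
30: 7
22: 5
27: 5
41: 6
9: 1
6: 0
14: 0
18: 0
20: 0
35: 0
Sum: 10 + 2 + 9 + 7 + 5 + 5 + 6 + 1 + 0 + 0 + 0 + 0 + 0 = 45

45 inversions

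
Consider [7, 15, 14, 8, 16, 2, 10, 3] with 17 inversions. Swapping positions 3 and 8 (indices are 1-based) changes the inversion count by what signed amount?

-5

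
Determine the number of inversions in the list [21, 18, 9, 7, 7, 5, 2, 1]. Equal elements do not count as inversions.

Sweep left to right; for each value list the smaller values that follow it:
21: 7
18: 6
9: 5
7: 3
7: 3
5: 2
2: 1
1: 0
Sum: 7 + 6 + 5 + 3 + 3 + 2 + 1 + 0 = 27

27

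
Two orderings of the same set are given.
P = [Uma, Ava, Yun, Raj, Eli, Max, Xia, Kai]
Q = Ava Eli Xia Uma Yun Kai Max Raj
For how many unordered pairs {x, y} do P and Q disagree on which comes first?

11

Assign each item its position (1..8) in the first ordering, then rewrite the second ordering as that position sequence:
positions: Uma→1, Ava→2, Yun→3, Raj→4, Eli→5, Max→6, Xia→7, Kai→8
second ordering as positions: [2, 5, 7, 1, 3, 8, 6, 4]
Discordant pairs = inversions in this position sequence.
2: 1 → 1
5: 1, 3, 4 → 3
7: 1, 3, 6, 4 → 4
1: 0
3: 0
8: 6, 4 → 2
6: 4 → 1
4: 0
Total: 1 + 3 + 4 + 0 + 0 + 2 + 1 + 0 = 11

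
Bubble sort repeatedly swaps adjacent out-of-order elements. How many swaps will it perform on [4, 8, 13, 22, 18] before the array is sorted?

1

Minimum adjacent swaps = number of inversions (each swap of adjacent out-of-order elements removes one inversion and no swap can remove more).
Count inversions — for each element, later elements that are smaller:
4: none → 0
8: none → 0
13: none → 0
22: 18 → 1
18: none → 0
Total inversions: 0 + 0 + 0 + 1 + 0 = 1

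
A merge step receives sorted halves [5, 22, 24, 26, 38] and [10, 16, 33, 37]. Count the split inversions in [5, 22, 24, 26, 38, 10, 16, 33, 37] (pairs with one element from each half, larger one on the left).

Count, for every r in R, how many entries of L exceed r:
r = 10: 22, 24, 26, 38 → 4
r = 16: 22, 24, 26, 38 → 4
r = 33: 38 → 1
r = 37: 38 → 1
Cross-inversions: 4 + 4 + 1 + 1 = 10

10 cross-inversions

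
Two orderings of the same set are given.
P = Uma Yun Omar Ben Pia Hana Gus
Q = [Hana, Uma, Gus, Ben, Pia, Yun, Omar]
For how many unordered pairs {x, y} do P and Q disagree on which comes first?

There are 13 disagreeing pairs.

Assign each item its position (1..7) in the first ordering, then rewrite the second ordering as that position sequence:
positions: Uma→1, Yun→2, Omar→3, Ben→4, Pia→5, Hana→6, Gus→7
second ordering as positions: [6, 1, 7, 4, 5, 2, 3]
Discordant pairs = inversions in this position sequence.
6: 1, 4, 5, 2, 3 → 5
1: 0
7: 4, 5, 2, 3 → 4
4: 2, 3 → 2
5: 2, 3 → 2
2: 0
3: 0
Total: 5 + 0 + 4 + 2 + 2 + 0 + 0 = 13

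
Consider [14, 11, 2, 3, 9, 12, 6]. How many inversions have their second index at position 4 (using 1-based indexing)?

2

The element at index 4 is 3.
Elements before it: 14, 11, 2
Those larger than 3: 14, 11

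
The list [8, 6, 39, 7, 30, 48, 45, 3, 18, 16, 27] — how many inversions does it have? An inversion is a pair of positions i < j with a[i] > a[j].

25 out-of-order pairs

For each element, count later entries that are smaller:
8 → 6, 7, 3 → 3
6 → 3 → 1
39 → 7, 30, 3, 18, 16, 27 → 6
7 → 3 → 1
30 → 3, 18, 16, 27 → 4
48 → 45, 3, 18, 16, 27 → 5
45 → 3, 18, 16, 27 → 4
3 → none → 0
18 → 16 → 1
16 → none → 0
27 → none → 0
Sum: 3 + 1 + 6 + 1 + 4 + 5 + 4 + 0 + 1 + 0 + 0 = 25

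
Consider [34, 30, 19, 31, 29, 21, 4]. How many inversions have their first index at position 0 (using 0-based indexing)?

The element at index 0 is 34.
Elements after it: 30, 19, 31, 29, 21, 4
Those smaller than 34: 30, 19, 31, 29, 21, 4

6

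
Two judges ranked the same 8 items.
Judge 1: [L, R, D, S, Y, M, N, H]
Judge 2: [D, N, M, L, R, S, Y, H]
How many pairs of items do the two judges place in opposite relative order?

11

Assign each item its position (1..8) in the first ordering, then rewrite the second ordering as that position sequence:
positions: L→1, R→2, D→3, S→4, Y→5, M→6, N→7, H→8
second ordering as positions: [3, 7, 6, 1, 2, 4, 5, 8]
Discordant pairs = inversions in this position sequence.
3: 1, 2 → 2
7: 6, 1, 2, 4, 5 → 5
6: 1, 2, 4, 5 → 4
1: 0
2: 0
4: 0
5: 0
8: 0
Total: 2 + 5 + 4 + 0 + 0 + 0 + 0 + 0 = 11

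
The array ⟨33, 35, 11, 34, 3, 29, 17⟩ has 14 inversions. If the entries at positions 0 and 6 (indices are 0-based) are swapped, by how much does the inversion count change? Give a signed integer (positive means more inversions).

-3

Positions 0 and 6 hold 33 and 17; after swapping, the array is [17, 35, 11, 34, 3, 29, 33].
Count, for each position, how many later elements it exceeds:
17 → 11, 3 → 2
35 → 11, 34, 3, 29, 33 → 5
11 → 3 → 1
34 → 3, 29, 33 → 3
3 → none → 0
29 → none → 0
33 → none → 0
Sum: 2 + 5 + 1 + 3 + 0 + 0 + 0 = 11
Change: 11 − 14 = -3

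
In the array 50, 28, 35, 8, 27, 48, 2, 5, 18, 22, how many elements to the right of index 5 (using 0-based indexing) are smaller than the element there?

4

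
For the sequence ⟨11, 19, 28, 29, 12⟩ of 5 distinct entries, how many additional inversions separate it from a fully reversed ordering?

Maximum inversions for 5 distinct elements is C(5, 2) = 5·4/2 = 10.
Current inversions — for each element, count later smaller elements:
11: 0
19: 1
28: 1
29: 1
12: 0
Current total: 0 + 1 + 1 + 1 + 0 = 3
Shortfall: 10 − 3 = 7

7 inversions short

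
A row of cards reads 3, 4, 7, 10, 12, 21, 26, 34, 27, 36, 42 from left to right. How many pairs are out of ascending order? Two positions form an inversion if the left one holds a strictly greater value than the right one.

For each element, count later entries that are smaller:
3: 0
4: 0
7: 0
10: 0
12: 0
21: 0
26: 0
34: 1
27: 0
36: 0
42: 0
Sum: 0 + 0 + 0 + 0 + 0 + 0 + 0 + 1 + 0 + 0 + 0 = 1

1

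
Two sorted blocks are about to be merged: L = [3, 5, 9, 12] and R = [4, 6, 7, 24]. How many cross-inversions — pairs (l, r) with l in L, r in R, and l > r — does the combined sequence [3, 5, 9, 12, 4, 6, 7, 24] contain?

For each element r of the right run, count left-run elements greater than r:
r = 4: 5, 9, 12 → 3
r = 6: 9, 12 → 2
r = 7: 9, 12 → 2
r = 24: none → 0
Cross-inversions: 3 + 2 + 2 + 0 = 7

7 cross-inversions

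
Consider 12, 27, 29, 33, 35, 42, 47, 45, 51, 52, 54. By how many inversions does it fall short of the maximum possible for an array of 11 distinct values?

Maximum inversions for 11 distinct elements is C(11, 2) = 11·10/2 = 55.
Current inversions — for each element, count later smaller elements:
12: 0
27: 0
29: 0
33: 0
35: 0
42: 0
47: 1
45: 0
51: 0
52: 0
54: 0
Current total: 0 + 0 + 0 + 0 + 0 + 0 + 1 + 0 + 0 + 0 + 0 = 1
Shortfall: 55 − 1 = 54

54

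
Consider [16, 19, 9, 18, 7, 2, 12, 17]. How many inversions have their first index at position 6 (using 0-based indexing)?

0 such elements

The element at index 6 is 12.
Elements after it: 17
None of them are smaller than 12.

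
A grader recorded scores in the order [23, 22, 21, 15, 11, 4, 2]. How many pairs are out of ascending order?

21

Element-by-element contributions:
23: 6
22: 5
21: 4
15: 3
11: 2
4: 1
2: 0
Sum: 6 + 5 + 4 + 3 + 2 + 1 + 0 = 21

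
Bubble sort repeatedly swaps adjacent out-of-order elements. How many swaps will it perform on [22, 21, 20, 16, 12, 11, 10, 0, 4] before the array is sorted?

35

The minimum number of adjacent swaps to sort an array equals its inversion count, since every such swap removes exactly one inversion.
Count inversions — for each element, later elements that are smaller:
22: 21, 20, 16, 12, 11, 10, 0, 4 → 8
21: 20, 16, 12, 11, 10, 0, 4 → 7
20: 16, 12, 11, 10, 0, 4 → 6
16: 12, 11, 10, 0, 4 → 5
12: 11, 10, 0, 4 → 4
11: 10, 0, 4 → 3
10: 0, 4 → 2
0: none → 0
4: none → 0
Total inversions: 8 + 7 + 6 + 5 + 4 + 3 + 2 + 0 + 0 = 35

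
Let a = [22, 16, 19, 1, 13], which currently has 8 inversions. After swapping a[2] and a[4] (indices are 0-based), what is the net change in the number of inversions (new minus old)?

Positions 2 and 4 hold 19 and 13; after swapping, the array is [22, 16, 13, 1, 19].
For each element, count later entries that are smaller:
22 → 16, 13, 1, 19 → 4
16 → 13, 1 → 2
13 → 1 → 1
1 → none → 0
19 → none → 0
Sum: 4 + 2 + 1 + 0 + 0 = 7
Change: 7 − 8 = -1

-1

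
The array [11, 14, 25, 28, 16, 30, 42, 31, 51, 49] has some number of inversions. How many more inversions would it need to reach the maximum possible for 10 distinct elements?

Maximum inversions for 10 distinct elements is C(10, 2) = 10·9/2 = 45.
Current inversions — for each element, count later smaller elements:
11: 0
14: 0
25: 1
28: 1
16: 0
30: 0
42: 1
31: 0
51: 1
49: 0
Current total: 0 + 0 + 1 + 1 + 0 + 0 + 1 + 0 + 1 + 0 = 4
Shortfall: 45 − 4 = 41

41 inversions short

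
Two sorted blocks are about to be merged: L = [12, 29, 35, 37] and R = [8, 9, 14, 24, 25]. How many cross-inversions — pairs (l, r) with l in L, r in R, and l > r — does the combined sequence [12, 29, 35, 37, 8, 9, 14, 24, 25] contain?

17

Take each right-half value and tally the left-half values above it:
r = 8: 12, 29, 35, 37 → 4
r = 9: 12, 29, 35, 37 → 4
r = 14: 29, 35, 37 → 3
r = 24: 29, 35, 37 → 3
r = 25: 29, 35, 37 → 3
Cross-inversions: 4 + 4 + 3 + 3 + 3 = 17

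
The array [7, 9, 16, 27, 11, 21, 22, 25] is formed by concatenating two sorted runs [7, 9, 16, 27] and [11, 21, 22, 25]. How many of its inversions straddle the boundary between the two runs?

5

For each element r of the right run, count left-run elements greater than r:
r = 11: 16, 27 → 2
r = 21: 27 → 1
r = 22: 27 → 1
r = 25: 27 → 1
Cross-inversions: 2 + 1 + 1 + 1 = 5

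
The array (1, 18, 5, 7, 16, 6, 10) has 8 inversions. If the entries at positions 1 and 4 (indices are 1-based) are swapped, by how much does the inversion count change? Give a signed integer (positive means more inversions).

Positions 1 and 4 hold 1 and 7; after swapping, the array is [7, 18, 5, 1, 16, 6, 10].
For each element, count later entries that are smaller:
7 → 5, 1, 6 → 3
18 → 5, 1, 16, 6, 10 → 5
5 → 1 → 1
1 → none → 0
16 → 6, 10 → 2
6 → none → 0
10 → none → 0
Sum: 3 + 5 + 1 + 0 + 2 + 0 + 0 = 11
Change: 11 − 8 = +3

+3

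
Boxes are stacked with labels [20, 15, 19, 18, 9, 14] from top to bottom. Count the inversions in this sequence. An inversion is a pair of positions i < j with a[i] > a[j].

Out-of-order index pairs (0-indexed):
(0,1): 20 > 15
(0,2): 20 > 19
(0,3): 20 > 18
(0,4): 20 > 9
(0,5): 20 > 14
(1,4): 15 > 9
(1,5): 15 > 14
(2,3): 19 > 18
(2,4): 19 > 9
(2,5): 19 > 14
(3,4): 18 > 9
(3,5): 18 > 14
That's 12 pairs.

12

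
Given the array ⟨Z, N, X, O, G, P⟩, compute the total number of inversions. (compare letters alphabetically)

10 inversions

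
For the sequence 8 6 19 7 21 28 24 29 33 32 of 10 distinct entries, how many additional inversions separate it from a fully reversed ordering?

40 inversions short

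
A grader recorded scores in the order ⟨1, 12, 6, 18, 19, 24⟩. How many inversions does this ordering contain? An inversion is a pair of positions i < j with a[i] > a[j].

1 inversion

Sweep left to right; for each value list the smaller values that follow it:
1: 0
12: 1
6: 0
18: 0
19: 0
24: 0
Sum: 0 + 1 + 0 + 0 + 0 + 0 = 1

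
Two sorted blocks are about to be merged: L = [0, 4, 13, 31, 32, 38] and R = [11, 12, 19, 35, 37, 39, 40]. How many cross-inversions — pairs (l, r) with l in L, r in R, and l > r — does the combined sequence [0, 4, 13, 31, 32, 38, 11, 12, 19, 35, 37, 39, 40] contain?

Take each right-half value and tally the left-half values above it:
r = 11: 13, 31, 32, 38 → 4
r = 12: 13, 31, 32, 38 → 4
r = 19: 31, 32, 38 → 3
r = 35: 38 → 1
r = 37: 38 → 1
r = 39: none → 0
r = 40: none → 0
Cross-inversions: 4 + 4 + 3 + 1 + 1 + 0 + 0 = 13

13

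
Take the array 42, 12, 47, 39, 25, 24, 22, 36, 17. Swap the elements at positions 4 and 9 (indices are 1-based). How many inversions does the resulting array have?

Positions 4 and 9 hold 39 and 17; after swapping, the array is [42, 12, 47, 17, 25, 24, 22, 36, 39].
Count, for each position, how many later elements it exceeds:
42: 7
12: 0
47: 6
17: 0
25: 2
24: 1
22: 0
36: 0
39: 0
Sum: 7 + 0 + 6 + 0 + 2 + 1 + 0 + 0 + 0 = 16

16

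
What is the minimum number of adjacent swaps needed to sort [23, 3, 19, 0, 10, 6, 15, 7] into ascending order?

Swaps: 16

Each adjacent swap fixes exactly one inversion, so the minimum swap count equals the number of inversions.
Count inversions — for each element, later elements that are smaller:
23: 3, 19, 0, 10, 6, 15, 7 → 7
3: 0 → 1
19: 0, 10, 6, 15, 7 → 5
0: none → 0
10: 6, 7 → 2
6: none → 0
15: 7 → 1
7: none → 0
Total inversions: 7 + 1 + 5 + 0 + 2 + 0 + 1 + 0 = 16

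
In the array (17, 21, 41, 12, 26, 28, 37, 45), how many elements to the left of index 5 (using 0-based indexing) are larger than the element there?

The element at index 5 is 28.
Elements before it: 17, 21, 41, 12, 26
Those larger than 28: 41

1 such element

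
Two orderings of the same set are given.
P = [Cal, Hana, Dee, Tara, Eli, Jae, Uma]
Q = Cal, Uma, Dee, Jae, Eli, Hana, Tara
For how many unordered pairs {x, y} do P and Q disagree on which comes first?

11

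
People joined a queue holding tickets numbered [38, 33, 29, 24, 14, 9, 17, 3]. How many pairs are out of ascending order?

26 inversions

Count, for each position, how many later elements it exceeds:
38 → 33, 29, 24, 14, 9, 17, 3 → 7
33 → 29, 24, 14, 9, 17, 3 → 6
29 → 24, 14, 9, 17, 3 → 5
24 → 14, 9, 17, 3 → 4
14 → 9, 3 → 2
9 → 3 → 1
17 → 3 → 1
3 → none → 0
Sum: 7 + 6 + 5 + 4 + 2 + 1 + 1 + 0 = 26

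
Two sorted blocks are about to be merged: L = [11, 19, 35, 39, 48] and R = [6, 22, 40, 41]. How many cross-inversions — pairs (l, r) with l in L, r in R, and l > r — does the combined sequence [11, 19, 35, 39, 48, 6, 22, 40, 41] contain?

10

For each element r of the right run, count left-run elements greater than r:
r = 6: 11, 19, 35, 39, 48 → 5
r = 22: 35, 39, 48 → 3
r = 40: 48 → 1
r = 41: 48 → 1
Cross-inversions: 5 + 3 + 1 + 1 = 10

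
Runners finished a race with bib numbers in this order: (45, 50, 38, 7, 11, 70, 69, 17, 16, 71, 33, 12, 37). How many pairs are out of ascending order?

41 inversions

Element-by-element contributions:
45: 8
50: 8
38: 7
7: 0
11: 0
70: 6
69: 5
17: 2
16: 1
71: 3
33: 1
12: 0
37: 0
Sum: 8 + 8 + 7 + 0 + 0 + 6 + 5 + 2 + 1 + 3 + 1 + 0 + 0 = 41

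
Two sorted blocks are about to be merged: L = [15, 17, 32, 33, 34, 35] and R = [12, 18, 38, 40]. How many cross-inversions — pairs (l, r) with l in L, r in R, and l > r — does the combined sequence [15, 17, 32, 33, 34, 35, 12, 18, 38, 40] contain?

For each element r of the right run, count left-run elements greater than r:
r = 12: 15, 17, 32, 33, 34, 35 → 6
r = 18: 32, 33, 34, 35 → 4
r = 38: none → 0
r = 40: none → 0
Cross-inversions: 6 + 4 + 0 + 0 = 10

10 split inversions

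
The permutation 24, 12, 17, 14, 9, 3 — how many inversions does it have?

For each element, count later entries that are smaller:
24: 5
12: 2
17: 3
14: 2
9: 1
3: 0
Sum: 5 + 2 + 3 + 2 + 1 + 0 = 13

13 out-of-order pairs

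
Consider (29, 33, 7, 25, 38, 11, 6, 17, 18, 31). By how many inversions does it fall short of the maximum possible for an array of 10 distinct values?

21

Maximum inversions for 10 distinct elements is C(10, 2) = 10·9/2 = 45.
Current inversions — for each element, count later smaller elements:
29: 6
33: 7
7: 1
25: 4
38: 5
11: 1
6: 0
17: 0
18: 0
31: 0
Current total: 6 + 7 + 1 + 4 + 5 + 1 + 0 + 0 + 0 + 0 = 24
Shortfall: 45 − 24 = 21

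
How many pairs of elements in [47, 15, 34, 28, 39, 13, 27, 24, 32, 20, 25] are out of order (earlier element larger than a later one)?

Inversions: 35

Element-by-element contributions:
47 → 15, 34, 28, 39, 13, 27, 24, 32, 20, 25 → 10
15 → 13 → 1
34 → 28, 13, 27, 24, 32, 20, 25 → 7
28 → 13, 27, 24, 20, 25 → 5
39 → 13, 27, 24, 32, 20, 25 → 6
13 → none → 0
27 → 24, 20, 25 → 3
24 → 20 → 1
32 → 20, 25 → 2
20 → none → 0
25 → none → 0
Sum: 10 + 1 + 7 + 5 + 6 + 0 + 3 + 1 + 2 + 0 + 0 = 35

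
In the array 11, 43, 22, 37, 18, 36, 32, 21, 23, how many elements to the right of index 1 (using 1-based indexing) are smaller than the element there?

The element at index 1 is 11.
Elements after it: 43, 22, 37, 18, 36, 32, 21, 23
None of them are smaller than 11.

0 such elements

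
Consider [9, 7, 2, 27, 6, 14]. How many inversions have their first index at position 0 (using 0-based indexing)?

3

The element at index 0 is 9.
Elements after it: 7, 2, 27, 6, 14
Those smaller than 9: 7, 2, 6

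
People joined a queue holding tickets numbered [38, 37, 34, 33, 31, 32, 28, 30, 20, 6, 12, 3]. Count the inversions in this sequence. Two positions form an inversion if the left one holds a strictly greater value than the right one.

Count, for each position, how many later elements it exceeds:
38 → 37, 34, 33, 31, 32, 28, 30, 20, 6, 12, 3 → 11
37 → 34, 33, 31, 32, 28, 30, 20, 6, 12, 3 → 10
34 → 33, 31, 32, 28, 30, 20, 6, 12, 3 → 9
33 → 31, 32, 28, 30, 20, 6, 12, 3 → 8
31 → 28, 30, 20, 6, 12, 3 → 6
32 → 28, 30, 20, 6, 12, 3 → 6
28 → 20, 6, 12, 3 → 4
30 → 20, 6, 12, 3 → 4
20 → 6, 12, 3 → 3
6 → 3 → 1
12 → 3 → 1
3 → none → 0
Sum: 11 + 10 + 9 + 8 + 6 + 6 + 4 + 4 + 3 + 1 + 1 + 0 = 63

63 inversions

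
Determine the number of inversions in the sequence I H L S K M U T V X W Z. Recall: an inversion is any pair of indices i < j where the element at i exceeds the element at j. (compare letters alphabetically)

6 out-of-order pairs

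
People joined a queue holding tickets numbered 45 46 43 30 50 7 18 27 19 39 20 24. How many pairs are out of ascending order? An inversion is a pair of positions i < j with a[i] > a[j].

44 out-of-order pairs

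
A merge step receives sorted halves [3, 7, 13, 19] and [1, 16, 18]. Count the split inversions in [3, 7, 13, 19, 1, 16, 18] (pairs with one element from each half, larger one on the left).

Split inversions: 6

Take each right-half value and tally the left-half values above it:
r = 1: 3, 7, 13, 19 → 4
r = 16: 19 → 1
r = 18: 19 → 1
Cross-inversions: 4 + 1 + 1 = 6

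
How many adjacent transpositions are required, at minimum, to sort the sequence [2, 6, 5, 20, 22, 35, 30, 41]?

2

Each adjacent swap fixes exactly one inversion, so the minimum swap count equals the number of inversions.
Count inversions — for each element, later elements that are smaller:
2: none → 0
6: 5 → 1
5: none → 0
20: none → 0
22: none → 0
35: 30 → 1
30: none → 0
41: none → 0
Total inversions: 0 + 1 + 0 + 0 + 0 + 1 + 0 + 0 = 2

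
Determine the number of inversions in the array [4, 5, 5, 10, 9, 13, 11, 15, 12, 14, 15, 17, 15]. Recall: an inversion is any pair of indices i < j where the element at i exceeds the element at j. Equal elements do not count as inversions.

For each element, count later entries that are smaller:
4 → none → 0
5 → none → 0
5 → none → 0
10 → 9 → 1
9 → none → 0
13 → 11, 12 → 2
11 → none → 0
15 → 12, 14 → 2
12 → none → 0
14 → none → 0
15 → none → 0
17 → 15 → 1
15 → none → 0
Sum: 0 + 0 + 0 + 1 + 0 + 2 + 0 + 2 + 0 + 0 + 0 + 1 + 0 = 6

6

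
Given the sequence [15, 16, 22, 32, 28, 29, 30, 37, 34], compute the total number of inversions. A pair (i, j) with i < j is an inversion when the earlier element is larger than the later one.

4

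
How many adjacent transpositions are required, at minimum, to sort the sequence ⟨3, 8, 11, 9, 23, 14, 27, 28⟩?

2

Minimum adjacent swaps = number of inversions (each swap of adjacent out-of-order elements removes one inversion and no swap can remove more).
Count inversions — for each element, later elements that are smaller:
3: none → 0
8: none → 0
11: 9 → 1
9: none → 0
23: 14 → 1
14: none → 0
27: none → 0
28: none → 0
Total inversions: 0 + 0 + 1 + 0 + 1 + 0 + 0 + 0 = 2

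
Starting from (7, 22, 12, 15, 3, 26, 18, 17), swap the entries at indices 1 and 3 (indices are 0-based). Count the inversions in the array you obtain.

Positions 1 and 3 hold 22 and 15; after swapping, the array is [7, 15, 12, 22, 3, 26, 18, 17].
For each element, count later entries that are smaller:
7 → 3 → 1
15 → 12, 3 → 2
12 → 3 → 1
22 → 3, 18, 17 → 3
3 → none → 0
26 → 18, 17 → 2
18 → 17 → 1
17 → none → 0
Sum: 1 + 2 + 1 + 3 + 0 + 2 + 1 + 0 = 10

10 inversions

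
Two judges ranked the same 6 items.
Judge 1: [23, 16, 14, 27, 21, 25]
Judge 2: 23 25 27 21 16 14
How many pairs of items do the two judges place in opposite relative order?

8 discordant pairs

Assign each item its position (1..6) in the first ordering, then rewrite the second ordering as that position sequence:
positions: 23→1, 16→2, 14→3, 27→4, 21→5, 25→6
second ordering as positions: [1, 6, 4, 5, 2, 3]
Discordant pairs = inversions in this position sequence.
1: 0
6: 4, 5, 2, 3 → 4
4: 2, 3 → 2
5: 2, 3 → 2
2: 0
3: 0
Total: 0 + 4 + 2 + 2 + 0 + 0 = 8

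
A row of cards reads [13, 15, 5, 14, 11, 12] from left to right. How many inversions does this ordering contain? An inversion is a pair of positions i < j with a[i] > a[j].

Inversion pairs (indices are 1-based):
(1,3): 13 > 5
(1,5): 13 > 11
(1,6): 13 > 12
(2,3): 15 > 5
(2,4): 15 > 14
(2,5): 15 > 11
(2,6): 15 > 12
(4,5): 14 > 11
(4,6): 14 > 12
That's 9 pairs.

9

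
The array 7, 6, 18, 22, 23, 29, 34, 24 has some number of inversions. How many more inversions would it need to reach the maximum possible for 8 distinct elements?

25 inversions short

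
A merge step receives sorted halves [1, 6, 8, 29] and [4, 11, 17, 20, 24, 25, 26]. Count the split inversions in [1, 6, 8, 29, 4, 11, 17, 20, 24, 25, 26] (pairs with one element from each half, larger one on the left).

Count, for every r in R, how many entries of L exceed r:
r = 4: 6, 8, 29 → 3
r = 11: 29 → 1
r = 17: 29 → 1
r = 20: 29 → 1
r = 24: 29 → 1
r = 25: 29 → 1
r = 26: 29 → 1
Cross-inversions: 3 + 1 + 1 + 1 + 1 + 1 + 1 = 9

9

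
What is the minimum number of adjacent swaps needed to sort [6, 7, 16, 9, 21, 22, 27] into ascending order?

Adjacent swaps: 1

Each adjacent swap fixes exactly one inversion, so the minimum swap count equals the number of inversions.
Count inversions — for each element, later elements that are smaller:
6: none → 0
7: none → 0
16: 9 → 1
9: none → 0
21: none → 0
22: none → 0
27: none → 0
Total inversions: 0 + 0 + 1 + 0 + 0 + 0 + 0 = 1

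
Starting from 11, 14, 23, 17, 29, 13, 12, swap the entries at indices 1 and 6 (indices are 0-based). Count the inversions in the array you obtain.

7

Positions 1 and 6 hold 14 and 12; after swapping, the array is [11, 12, 23, 17, 29, 13, 14].
For each element, count later entries that are smaller:
11: 0
12: 0
23: 3
17: 2
29: 2
13: 0
14: 0
Sum: 0 + 0 + 3 + 2 + 2 + 0 + 0 = 7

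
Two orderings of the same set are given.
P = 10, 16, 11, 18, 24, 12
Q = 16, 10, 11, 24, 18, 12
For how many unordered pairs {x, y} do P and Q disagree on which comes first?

2

Assign each item its position (1..6) in the first ordering, then rewrite the second ordering as that position sequence:
positions: 10→1, 16→2, 11→3, 18→4, 24→5, 12→6
second ordering as positions: [2, 1, 3, 5, 4, 6]
Discordant pairs = inversions in this position sequence.
2: 1 → 1
1: 0
3: 0
5: 4 → 1
4: 0
6: 0
Total: 1 + 0 + 0 + 1 + 0 + 0 = 2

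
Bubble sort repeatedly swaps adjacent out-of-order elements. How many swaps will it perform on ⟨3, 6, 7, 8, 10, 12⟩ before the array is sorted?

0

Minimum adjacent swaps = number of inversions (each swap of adjacent out-of-order elements removes one inversion and no swap can remove more).
Count inversions — for each element, later elements that are smaller:
3: none → 0
6: none → 0
7: none → 0
8: none → 0
10: none → 0
12: none → 0
Total inversions: 0 + 0 + 0 + 0 + 0 + 0 = 0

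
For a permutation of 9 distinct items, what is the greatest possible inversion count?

36

The maximum occurs when the array is in strictly decreasing order: every one of the C(9, 2) pairs is inverted.
C(9, 2) = 9·8/2 = 36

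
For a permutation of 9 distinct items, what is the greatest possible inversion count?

36

A reversed (strictly descending) arrangement makes every pair an inversion, giving C(9, 2) inversions.
C(9, 2) = 9·8/2 = 36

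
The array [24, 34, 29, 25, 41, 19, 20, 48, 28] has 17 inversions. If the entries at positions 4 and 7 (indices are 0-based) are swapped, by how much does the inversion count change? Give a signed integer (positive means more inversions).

Positions 4 and 7 hold 41 and 48; after swapping, the array is [24, 34, 29, 25, 48, 19, 20, 41, 28].
Element-by-element contributions:
24 → 19, 20 → 2
34 → 29, 25, 19, 20, 28 → 5
29 → 25, 19, 20, 28 → 4
25 → 19, 20 → 2
48 → 19, 20, 41, 28 → 4
19 → none → 0
20 → none → 0
41 → 28 → 1
28 → none → 0
Sum: 2 + 5 + 4 + 2 + 4 + 0 + 0 + 1 + 0 = 18
Change: 18 − 17 = +1

+1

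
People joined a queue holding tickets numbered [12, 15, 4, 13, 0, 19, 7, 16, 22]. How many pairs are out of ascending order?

Sweep left to right; for each value list the smaller values that follow it:
12: 3
15: 4
4: 1
13: 2
0: 0
19: 2
7: 0
16: 0
22: 0
Sum: 3 + 4 + 1 + 2 + 0 + 2 + 0 + 0 + 0 = 12

12 inversions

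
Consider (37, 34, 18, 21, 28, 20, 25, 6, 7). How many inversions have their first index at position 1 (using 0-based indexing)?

The element at index 1 is 34.
Elements after it: 18, 21, 28, 20, 25, 6, 7
Those smaller than 34: 18, 21, 28, 20, 25, 6, 7

7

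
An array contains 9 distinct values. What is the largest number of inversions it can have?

The maximum occurs when the array is in strictly decreasing order: every one of the C(9, 2) pairs is inverted.
C(9, 2) = 9·8/2 = 36

36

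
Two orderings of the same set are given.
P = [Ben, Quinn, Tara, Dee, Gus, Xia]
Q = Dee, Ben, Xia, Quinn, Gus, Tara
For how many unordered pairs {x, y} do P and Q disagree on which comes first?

Assign each item its position (1..6) in the first ordering, then rewrite the second ordering as that position sequence:
positions: Ben→1, Quinn→2, Tara→3, Dee→4, Gus→5, Xia→6
second ordering as positions: [4, 1, 6, 2, 5, 3]
Discordant pairs = inversions in this position sequence.
4: 1, 2, 3 → 3
1: 0
6: 2, 5, 3 → 3
2: 0
5: 3 → 1
3: 0
Total: 3 + 0 + 3 + 0 + 1 + 0 = 7

7 disagreeing pairs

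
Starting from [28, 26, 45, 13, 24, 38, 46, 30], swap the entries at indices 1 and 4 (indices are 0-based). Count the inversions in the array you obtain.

Positions 1 and 4 hold 26 and 24; after swapping, the array is [28, 24, 45, 13, 26, 38, 46, 30].
Count, for each position, how many later elements it exceeds:
28 → 24, 13, 26 → 3
24 → 13 → 1
45 → 13, 26, 38, 30 → 4
13 → none → 0
26 → none → 0
38 → 30 → 1
46 → 30 → 1
30 → none → 0
Sum: 3 + 1 + 4 + 0 + 0 + 1 + 1 + 0 = 10

10 inversions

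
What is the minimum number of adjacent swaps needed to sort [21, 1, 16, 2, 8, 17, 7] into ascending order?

11

Minimum adjacent swaps = number of inversions (each swap of adjacent out-of-order elements removes one inversion and no swap can remove more).
Count inversions — for each element, later elements that are smaller:
21: 1, 16, 2, 8, 17, 7 → 6
1: none → 0
16: 2, 8, 7 → 3
2: none → 0
8: 7 → 1
17: 7 → 1
7: none → 0
Total inversions: 6 + 0 + 3 + 0 + 1 + 1 + 0 = 11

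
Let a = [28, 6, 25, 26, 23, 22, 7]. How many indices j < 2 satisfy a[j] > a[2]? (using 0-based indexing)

1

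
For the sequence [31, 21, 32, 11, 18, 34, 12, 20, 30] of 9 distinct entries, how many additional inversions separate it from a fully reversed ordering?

Maximum inversions for 9 distinct elements is C(9, 2) = 9·8/2 = 36.
Current inversions — for each element, count later smaller elements:
31: 6
21: 4
32: 5
11: 0
18: 1
34: 3
12: 0
20: 0
30: 0
Current total: 6 + 4 + 5 + 0 + 1 + 3 + 0 + 0 + 0 = 19
Shortfall: 36 − 19 = 17

17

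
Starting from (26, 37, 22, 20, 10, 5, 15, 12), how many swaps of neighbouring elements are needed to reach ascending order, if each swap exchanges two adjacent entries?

Adjacent swaps: 23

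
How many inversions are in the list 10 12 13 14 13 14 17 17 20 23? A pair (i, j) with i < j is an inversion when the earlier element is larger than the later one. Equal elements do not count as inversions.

1

Count, for each position, how many later elements it exceeds:
10 → none → 0
12 → none → 0
13 → none → 0
14 → 13 → 1
13 → none → 0
14 → none → 0
17 → none → 0
17 → none → 0
20 → none → 0
23 → none → 0
Sum: 0 + 0 + 0 + 1 + 0 + 0 + 0 + 0 + 0 + 0 = 1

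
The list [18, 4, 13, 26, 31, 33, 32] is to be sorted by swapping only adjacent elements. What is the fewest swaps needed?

The minimum number of adjacent swaps to sort an array equals its inversion count, since every such swap removes exactly one inversion.
Count inversions — for each element, later elements that are smaller:
18: 4, 13 → 2
4: none → 0
13: none → 0
26: none → 0
31: none → 0
33: 32 → 1
32: none → 0
Total inversions: 2 + 0 + 0 + 0 + 0 + 1 + 0 = 3

3 adjacent swaps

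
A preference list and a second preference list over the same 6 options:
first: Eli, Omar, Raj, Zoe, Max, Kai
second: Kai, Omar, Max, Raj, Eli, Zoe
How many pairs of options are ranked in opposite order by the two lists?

10 pairs

Assign each item its position (1..6) in the first ordering, then rewrite the second ordering as that position sequence:
positions: Eli→1, Omar→2, Raj→3, Zoe→4, Max→5, Kai→6
second ordering as positions: [6, 2, 5, 3, 1, 4]
Discordant pairs = inversions in this position sequence.
6: 2, 5, 3, 1, 4 → 5
2: 1 → 1
5: 3, 1, 4 → 3
3: 1 → 1
1: 0
4: 0
Total: 5 + 1 + 3 + 1 + 0 + 0 = 10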